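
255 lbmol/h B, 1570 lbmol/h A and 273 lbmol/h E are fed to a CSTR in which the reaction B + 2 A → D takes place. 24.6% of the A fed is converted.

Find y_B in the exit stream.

A reacted = 0.246 × 1570 = 386.2 lbmol/h; ν_A = −2, so ξ = 386.2/2 = 193.1 lbmol/h.
Outlet amounts (n = n₀ + ν ξ):
  B: 255 − 1(193.1) = 61.89
  A: 1570 − 2(193.1) = 1184
  D: 0 + 1(193.1) = 193.1
  E: 273 (inert)
Total out = 1712 lbmol/h; y_B = 61.89 / 1712 = 0.03616.

0.0362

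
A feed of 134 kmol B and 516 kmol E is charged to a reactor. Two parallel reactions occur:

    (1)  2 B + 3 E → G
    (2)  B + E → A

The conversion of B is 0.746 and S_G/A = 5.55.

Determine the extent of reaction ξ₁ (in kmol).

ξ₁ = 45.9 kmol

Conversion of B: B consumed = 0.746 × 134 = 99.96 kmol = 2ξ₁ + 1ξ₂.
Selectivity: 1ξ₁ / (1ξ₂) = 5.55 → ξ₁ = 5.55 ξ₂.
Substitute: (2·5.55 + 1) ξ₂ = 99.96 → ξ₂ = 8.261 kmol, ξ₁ = 45.85 kmol.
Outlet amounts (n = n₀ + Σ ν·ξ):
  B: 134 − 2(45.85) − 1(8.261) = 34.04
  E: 516 − 3(45.85) − 1(8.261) = 370.2
  G: 0 + 1(45.85) = 45.85
  A: 0 + 1(8.261) = 8.261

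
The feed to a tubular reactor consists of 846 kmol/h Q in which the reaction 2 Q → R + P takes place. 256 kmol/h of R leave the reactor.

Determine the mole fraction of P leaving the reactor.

For R: n = n₀ + 1ξ → 256 = 0 + 1ξ, giving ξ = 256 kmol/h.
Outlet amounts (n = n₀ + ν ξ):
  Q: 846 − 2(256) = 334
  R: 0 + 1(256) = 256
  P: 0 + 1(256) = 256
Total out = 846 kmol/h; y_P = 256 / 846 = 0.3026.

0.303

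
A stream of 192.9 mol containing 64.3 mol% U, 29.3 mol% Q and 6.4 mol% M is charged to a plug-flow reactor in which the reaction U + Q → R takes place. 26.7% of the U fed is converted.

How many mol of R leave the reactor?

U reacted = 0.267 × 124 = 33.12 mol; ν_U = −1, so ξ = 33.12/1 = 33.12 mol.
Outlet amounts (n = n₀ + ν ξ):
  U: 124 − 1(33.12) = 90.92
  Q: 56.52 − 1(33.12) = 23.4
  R: 0 + 1(33.12) = 33.12
  M: 12.35 (inert)

33.1 mol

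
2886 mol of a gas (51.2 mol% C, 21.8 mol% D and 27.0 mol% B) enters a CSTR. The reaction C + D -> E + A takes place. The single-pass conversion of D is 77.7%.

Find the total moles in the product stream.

D reacted = 0.777 × 629.1 = 488.8 mol; ν_D = −1, so ξ = 488.8/1 = 488.8 mol.
Outlet amounts (n = n₀ + ν ξ):
  C: 1478 − 1(488.8) = 988.8
  D: 629.1 − 1(488.8) = 140.3
  E: 0 + 1(488.8) = 488.8
  A: 0 + 1(488.8) = 488.8
  B: 779.2 (inert)
Total out = 988.8 + 140.3 + 488.8 + 488.8 + 779.2 = 2886 mol.

2890 mol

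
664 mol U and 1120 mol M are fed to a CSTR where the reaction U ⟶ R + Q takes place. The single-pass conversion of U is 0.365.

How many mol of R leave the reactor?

U reacted = 0.365 × 664 = 242.4 mol; ν_U = −1, so ξ = 242.4/1 = 242.4 mol.
Outlet amounts (n = n₀ + ν ξ):
  U: 664 − 1(242.4) = 421.6
  R: 0 + 1(242.4) = 242.4
  Q: 0 + 1(242.4) = 242.4
  M: 1120 (inert)

242 mol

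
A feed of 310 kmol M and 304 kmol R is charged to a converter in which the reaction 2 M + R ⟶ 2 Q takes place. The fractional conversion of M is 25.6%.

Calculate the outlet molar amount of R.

264 kmol

M reacted = 0.256 × 310 = 79.36 kmol; ν_M = −2, so ξ = 79.36/2 = 39.68 kmol.
Outlet amounts (n = n₀ + ν ξ):
  M: 310 − 2(39.68) = 230.6
  R: 304 − 1(39.68) = 264.3
  Q: 0 + 2(39.68) = 79.36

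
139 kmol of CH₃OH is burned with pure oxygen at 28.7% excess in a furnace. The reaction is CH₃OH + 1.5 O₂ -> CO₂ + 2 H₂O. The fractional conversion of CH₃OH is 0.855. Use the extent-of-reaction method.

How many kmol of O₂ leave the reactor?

90.1 kmol

Stoichiometric O₂ = 1.5 × 139 = 208.5 kmol; O₂ fed = 208.5 × 1.287 = 268.3 kmol.
Fuel reacted = 0.855 × 139 → ξ = 118.8 kmol.
Outlet (n = n₀ + ν ξ):
  CH₃OH: 139 − 1(118.8) = 20.16
  O₂: 268.3 − 1.5(118.8) = 90.07
  CO₂: 0 + 1(118.8) = 118.8
  H₂O: 0 + 2(118.8) = 237.7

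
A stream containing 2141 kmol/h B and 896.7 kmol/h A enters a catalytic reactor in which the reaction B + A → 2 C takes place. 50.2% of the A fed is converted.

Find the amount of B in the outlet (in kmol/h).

A reacted = 0.502 × 896.7 = 450.1 kmol/h; ν_A = −1, so ξ = 450.1/1 = 450.1 kmol/h.
Outlet amounts (n = n₀ + ν ξ):
  B: 2141 − 1(450.1) = 1691
  A: 896.7 − 1(450.1) = 446.6
  C: 0 + 2(450.1) = 900.3

1690 kmol/h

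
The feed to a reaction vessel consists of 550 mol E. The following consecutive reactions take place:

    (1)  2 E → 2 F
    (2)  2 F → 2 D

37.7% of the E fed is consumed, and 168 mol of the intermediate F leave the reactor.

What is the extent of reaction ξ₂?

ξ₂ = 19.7 mol

Conversion of E: E consumed = 2ξ₁ = 0.377 × 550 → ξ₁ = 103.7 mol.
F balance: n_F = 0 + 2ξ₁ − 2ξ₂ = 168 → ξ₂ = (2·103.7 − 168)/2 = 19.67 mol.
Outlet amounts (n = n₀ + Σ ν·ξ):
  E: 550 − 2(103.7) = 342.6
  F: 0 + 2(103.7) − 2(19.67) = 168
  D: 0 + 2(19.67) = 39.35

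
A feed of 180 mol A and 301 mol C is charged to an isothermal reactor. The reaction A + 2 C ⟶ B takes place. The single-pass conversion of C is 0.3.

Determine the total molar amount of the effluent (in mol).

391 mol

C reacted = 0.3 × 301 = 90.3 mol; ν_C = −2, so ξ = 90.3/2 = 45.15 mol.
Outlet amounts (n = n₀ + ν ξ):
  A: 180 − 1(45.15) = 134.8
  C: 301 − 2(45.15) = 210.7
  B: 0 + 1(45.15) = 45.15
Total out = 134.8 + 210.7 + 45.15 = 390.7 mol.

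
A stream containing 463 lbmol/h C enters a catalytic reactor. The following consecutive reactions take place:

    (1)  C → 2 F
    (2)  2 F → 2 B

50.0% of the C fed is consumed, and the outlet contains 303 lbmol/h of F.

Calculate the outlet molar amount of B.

160 lbmol/h

Conversion of C: C consumed = 1ξ₁ = 0.5 × 463 → ξ₁ = 231.5 lbmol/h.
F balance: n_F = 0 + 2ξ₁ − 2ξ₂ = 303 → ξ₂ = (2·231.5 − 303)/2 = 80 lbmol/h.
Outlet amounts (n = n₀ + Σ ν·ξ):
  C: 463 − 1(231.5) = 231.5
  F: 0 + 2(231.5) − 2(80) = 303
  B: 0 + 2(80) = 160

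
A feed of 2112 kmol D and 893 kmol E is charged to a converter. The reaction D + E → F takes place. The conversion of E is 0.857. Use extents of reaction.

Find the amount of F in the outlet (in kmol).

E reacted = 0.857 × 893 = 765.3 kmol; ν_E = −1, so ξ = 765.3/1 = 765.3 kmol.
Outlet amounts (n = n₀ + ν ξ):
  D: 2112 − 1(765.3) = 1347
  E: 893 − 1(765.3) = 127.7
  F: 0 + 1(765.3) = 765.3

765 kmol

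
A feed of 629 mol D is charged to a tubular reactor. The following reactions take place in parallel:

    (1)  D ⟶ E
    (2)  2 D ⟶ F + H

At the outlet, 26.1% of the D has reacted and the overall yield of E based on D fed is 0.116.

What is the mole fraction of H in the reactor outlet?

Yield of E: 1ξ₁ / 629 = 0.116 → ξ₁ = 72.96 mol.
Conversion of D: 1ξ₁ + 2ξ₂ = 0.261 × 629 = 164.2 → ξ₂ = 45.6 mol.
Outlet amounts (n = n₀ + Σ ν·ξ):
  D: 629 − 1(72.96) − 2(45.6) = 464.8
  E: 0 + 1(72.96) = 72.96
  F: 0 + 1(45.6) = 45.6
  H: 0 + 1(45.6) = 45.6
Total out = 629 mol; y_H = 45.6 / 629 = 0.0725.

0.0725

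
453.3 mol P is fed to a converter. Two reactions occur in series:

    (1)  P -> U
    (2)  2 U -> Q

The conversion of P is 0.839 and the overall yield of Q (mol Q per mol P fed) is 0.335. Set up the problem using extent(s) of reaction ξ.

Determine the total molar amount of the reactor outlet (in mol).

301 mol

Conversion of P: P consumed = 1ξ₁ = 0.839 × 453.3 → ξ₁ = 380.3 mol.
Yield of Q: 1ξ₂ / 453.3 = 0.335 → ξ₂ = 151.9 mol.
Outlet amounts (n = n₀ + Σ ν·ξ):
  P: 453.3 − 1(380.3) = 72.98
  U: 0 + 1(380.3) − 2(151.9) = 76.61
  Q: 0 + 1(151.9) = 151.9
Total out = 72.98 + 76.61 + 151.9 = 301.4 mol.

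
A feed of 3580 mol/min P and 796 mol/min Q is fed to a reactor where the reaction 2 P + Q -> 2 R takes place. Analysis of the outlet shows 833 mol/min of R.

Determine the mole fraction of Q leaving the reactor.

For R: n = n₀ + 2ξ → 833 = 0 + 2ξ, giving ξ = 416.5 mol/min.
Outlet amounts (n = n₀ + ν ξ):
  P: 3580 − 2(416.5) = 2747
  Q: 796 − 1(416.5) = 379.5
  R: 0 + 2(416.5) = 833
Total out = 3960 mol/min; y_Q = 379.5 / 3960 = 0.09585.

0.0958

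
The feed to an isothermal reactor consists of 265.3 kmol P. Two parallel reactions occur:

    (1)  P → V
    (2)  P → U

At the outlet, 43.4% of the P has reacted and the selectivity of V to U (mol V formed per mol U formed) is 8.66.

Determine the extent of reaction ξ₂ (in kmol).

ξ₂ = 11.9 kmol

Conversion of P: P consumed = 0.434 × 265.3 = 115.1 kmol = 1ξ₁ + 1ξ₂.
Selectivity: 1ξ₁ / (1ξ₂) = 8.66 → ξ₁ = 8.66 ξ₂.
Substitute: (1·8.66 + 1) ξ₂ = 115.1 → ξ₂ = 11.92 kmol, ξ₁ = 103.2 kmol.
Outlet amounts (n = n₀ + Σ ν·ξ):
  P: 265.3 − 1(103.2) − 1(11.92) = 150.2
  V: 0 + 1(103.2) = 103.2
  U: 0 + 1(11.92) = 11.92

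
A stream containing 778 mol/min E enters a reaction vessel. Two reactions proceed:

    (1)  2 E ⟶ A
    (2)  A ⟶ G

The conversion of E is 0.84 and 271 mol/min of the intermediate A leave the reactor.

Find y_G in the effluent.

Conversion of E: E consumed = 2ξ₁ = 0.84 × 778 → ξ₁ = 326.8 mol/min.
A balance: n_A = 0 + 1ξ₁ − 1ξ₂ = 271 → ξ₂ = (1·326.8 − 271)/1 = 55.76 mol/min.
Outlet amounts (n = n₀ + Σ ν·ξ):
  E: 778 − 2(326.8) = 124.5
  A: 0 + 1(326.8) − 1(55.76) = 271
  G: 0 + 1(55.76) = 55.76
Total out = 451.2 mol/min; y_G = 55.76 / 451.2 = 0.1236.

0.124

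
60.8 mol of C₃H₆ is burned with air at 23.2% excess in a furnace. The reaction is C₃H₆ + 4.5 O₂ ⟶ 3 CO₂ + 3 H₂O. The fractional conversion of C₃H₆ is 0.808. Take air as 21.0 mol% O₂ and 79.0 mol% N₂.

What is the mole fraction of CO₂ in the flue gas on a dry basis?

0.0955

Stoichiometric O₂ = 4.5 × 60.8 = 273.6 mol; O₂ fed = 273.6 × 1.232 = 337.1 mol.
N₂ fed = 337.1 × 79/21 = 1268 mol.
Fuel reacted = 0.808 × 60.8 → ξ = 49.13 mol.
Outlet (n = n₀ + ν ξ):
  C₃H₆: 60.8 − 1(49.13) = 11.67
  O₂: 337.1 − 4.5(49.13) = 116
  N₂: 1268 (inert)
  CO₂: 0 + 3(49.13) = 147.4
  H₂O: 0 + 3(49.13) = 147.4
Dry total = 1543 mol; y_CO₂ (dry) = 147.4 / 1543 = 0.09551.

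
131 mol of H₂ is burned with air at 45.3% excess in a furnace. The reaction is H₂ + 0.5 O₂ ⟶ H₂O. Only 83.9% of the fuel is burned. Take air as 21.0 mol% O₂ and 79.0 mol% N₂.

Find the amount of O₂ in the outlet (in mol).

Stoichiometric O₂ = 0.5 × 131 = 65.5 mol; O₂ fed = 65.5 × 1.453 = 95.17 mol.
N₂ fed = 95.17 × 79/21 = 358 mol.
Fuel reacted = 0.839 × 131 → ξ = 109.9 mol.
Outlet (n = n₀ + ν ξ):
  H₂: 131 − 1(109.9) = 21.09
  O₂: 95.17 − 0.5(109.9) = 40.22
  N₂: 358 (inert)
  H₂O: 0 + 1(109.9) = 109.9

40.2 mol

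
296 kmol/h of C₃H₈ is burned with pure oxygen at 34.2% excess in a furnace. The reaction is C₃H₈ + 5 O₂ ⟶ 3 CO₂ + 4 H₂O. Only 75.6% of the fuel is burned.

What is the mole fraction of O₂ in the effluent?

Stoichiometric O₂ = 5 × 296 = 1480 kmol/h; O₂ fed = 1480 × 1.342 = 1986 kmol/h.
Fuel reacted = 0.756 × 296 → ξ = 223.8 kmol/h.
Outlet (n = n₀ + ν ξ):
  C₃H₈: 296 − 1(223.8) = 72.22
  O₂: 1986 − 5(223.8) = 867.3
  CO₂: 0 + 3(223.8) = 671.3
  H₂O: 0 + 4(223.8) = 895.1
Total out = 2506 kmol/h; y_O₂ = 867.3 / 2506 = 0.3461.

0.346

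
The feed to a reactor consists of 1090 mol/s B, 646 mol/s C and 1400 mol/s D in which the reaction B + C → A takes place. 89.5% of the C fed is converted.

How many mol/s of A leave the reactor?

C reacted = 0.895 × 646 = 578.2 mol/s; ν_C = −1, so ξ = 578.2/1 = 578.2 mol/s.
Outlet amounts (n = n₀ + ν ξ):
  B: 1090 − 1(578.2) = 511.8
  C: 646 − 1(578.2) = 67.83
  A: 0 + 1(578.2) = 578.2
  D: 1400 (inert)

578 mol/s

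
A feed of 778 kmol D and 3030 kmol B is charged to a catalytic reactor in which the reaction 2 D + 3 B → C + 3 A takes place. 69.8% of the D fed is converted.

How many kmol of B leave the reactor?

D reacted = 0.698 × 778 = 543 kmol; ν_D = −2, so ξ = 543/2 = 271.5 kmol.
Outlet amounts (n = n₀ + ν ξ):
  D: 778 − 2(271.5) = 235
  B: 3030 − 3(271.5) = 2215
  C: 0 + 1(271.5) = 271.5
  A: 0 + 3(271.5) = 814.6

2220 kmol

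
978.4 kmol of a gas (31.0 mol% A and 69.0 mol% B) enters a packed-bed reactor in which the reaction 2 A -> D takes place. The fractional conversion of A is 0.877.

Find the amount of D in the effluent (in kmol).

A reacted = 0.877 × 303.3 = 266 kmol; ν_A = −2, so ξ = 266/2 = 133 kmol.
Outlet amounts (n = n₀ + ν ξ):
  A: 303.3 − 2(133) = 37.31
  D: 0 + 1(133) = 133
  B: 675.1 (inert)

133 kmol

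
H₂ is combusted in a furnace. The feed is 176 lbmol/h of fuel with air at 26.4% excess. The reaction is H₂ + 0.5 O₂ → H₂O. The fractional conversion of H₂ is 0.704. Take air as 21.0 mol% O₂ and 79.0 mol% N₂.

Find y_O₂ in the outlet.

0.0766

Stoichiometric O₂ = 0.5 × 176 = 88 lbmol/h; O₂ fed = 88 × 1.264 = 111.2 lbmol/h.
N₂ fed = 111.2 × 79/21 = 418.4 lbmol/h.
Fuel reacted = 0.704 × 176 → ξ = 123.9 lbmol/h.
Outlet (n = n₀ + ν ξ):
  H₂: 176 − 1(123.9) = 52.1
  O₂: 111.2 − 0.5(123.9) = 49.28
  N₂: 418.4 (inert)
  H₂O: 0 + 1(123.9) = 123.9
Total out = 643.7 lbmol/h; y_O₂ = 49.28 / 643.7 = 0.07655.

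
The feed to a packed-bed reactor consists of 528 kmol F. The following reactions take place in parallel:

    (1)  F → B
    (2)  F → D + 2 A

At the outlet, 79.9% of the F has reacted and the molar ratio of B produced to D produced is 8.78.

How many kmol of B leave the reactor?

Conversion of F: F consumed = 0.799 × 528 = 421.9 kmol = 1ξ₁ + 1ξ₂.
Selectivity: 1ξ₁ / (1ξ₂) = 8.78 → ξ₁ = 8.78 ξ₂.
Substitute: (1·8.78 + 1) ξ₂ = 421.9 → ξ₂ = 43.14 kmol, ξ₁ = 378.7 kmol.
Outlet amounts (n = n₀ + Σ ν·ξ):
  F: 528 − 1(378.7) − 1(43.14) = 106.1
  B: 0 + 1(378.7) = 378.7
  D: 0 + 1(43.14) = 43.14
  A: 0 + 2(43.14) = 86.27

379 kmol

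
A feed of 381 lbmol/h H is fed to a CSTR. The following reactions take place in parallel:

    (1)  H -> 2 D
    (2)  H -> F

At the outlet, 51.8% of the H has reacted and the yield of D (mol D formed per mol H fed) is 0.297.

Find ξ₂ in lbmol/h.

ξ₂ = 141 lbmol/h

Yield of D: 2ξ₁ / 381 = 0.297 → ξ₁ = 56.58 lbmol/h.
Conversion of H: 1ξ₁ + 1ξ₂ = 0.518 × 381 = 197.4 → ξ₂ = 140.8 lbmol/h.
Outlet amounts (n = n₀ + Σ ν·ξ):
  H: 381 − 1(56.58) − 1(140.8) = 183.6
  D: 0 + 2(56.58) = 113.2
  F: 0 + 1(140.8) = 140.8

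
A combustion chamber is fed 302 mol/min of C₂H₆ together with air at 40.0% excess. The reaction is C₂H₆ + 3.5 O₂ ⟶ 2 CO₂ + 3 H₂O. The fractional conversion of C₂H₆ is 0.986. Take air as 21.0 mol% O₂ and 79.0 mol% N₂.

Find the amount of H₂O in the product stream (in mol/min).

893 mol/min

Stoichiometric O₂ = 3.5 × 302 = 1057 mol/min; O₂ fed = 1057 × 1.400 = 1480 mol/min.
N₂ fed = 1480 × 79/21 = 5567 mol/min.
Fuel reacted = 0.986 × 302 → ξ = 297.8 mol/min.
Outlet (n = n₀ + ν ξ):
  C₂H₆: 302 − 1(297.8) = 4.228
  O₂: 1480 − 3.5(297.8) = 437.6
  N₂: 5567 (inert)
  CO₂: 0 + 2(297.8) = 595.5
  H₂O: 0 + 3(297.8) = 893.3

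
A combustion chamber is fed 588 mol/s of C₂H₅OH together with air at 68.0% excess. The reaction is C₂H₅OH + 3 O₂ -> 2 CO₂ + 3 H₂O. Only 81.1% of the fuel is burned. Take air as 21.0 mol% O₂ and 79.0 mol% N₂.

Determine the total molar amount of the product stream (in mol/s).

15200 mol/s

Stoichiometric O₂ = 3 × 588 = 1764 mol/s; O₂ fed = 1764 × 1.680 = 2964 mol/s.
N₂ fed = 2964 × 79/21 = 11150 mol/s.
Fuel reacted = 0.811 × 588 → ξ = 476.9 mol/s.
Outlet (n = n₀ + ν ξ):
  C₂H₅OH: 588 − 1(476.9) = 111.1
  O₂: 2964 − 3(476.9) = 1533
  N₂: 11150 (inert)
  CO₂: 0 + 2(476.9) = 953.7
  H₂O: 0 + 3(476.9) = 1431
Total out = 111.1 + 1533 + 11150 + 953.7 + 1431 = 15180 mol/s.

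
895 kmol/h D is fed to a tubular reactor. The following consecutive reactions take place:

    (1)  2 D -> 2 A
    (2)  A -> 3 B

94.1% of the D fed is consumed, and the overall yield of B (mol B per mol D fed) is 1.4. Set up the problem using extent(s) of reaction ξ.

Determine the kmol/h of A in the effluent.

425 kmol/h

Conversion of D: D consumed = 2ξ₁ = 0.941 × 895 → ξ₁ = 421.1 kmol/h.
Yield of B: 3ξ₂ / 895 = 1.4 → ξ₂ = 417.7 kmol/h.
Outlet amounts (n = n₀ + Σ ν·ξ):
  D: 895 − 2(421.1) = 52.81
  A: 0 + 2(421.1) − 1(417.7) = 424.5
  B: 0 + 3(417.7) = 1253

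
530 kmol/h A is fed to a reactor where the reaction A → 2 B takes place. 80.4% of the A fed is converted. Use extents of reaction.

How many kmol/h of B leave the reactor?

852 kmol/h

A reacted = 0.804 × 530 = 426.1 kmol/h; ν_A = −1, so ξ = 426.1/1 = 426.1 kmol/h.
Outlet amounts (n = n₀ + ν ξ):
  A: 530 − 1(426.1) = 103.9
  B: 0 + 2(426.1) = 852.2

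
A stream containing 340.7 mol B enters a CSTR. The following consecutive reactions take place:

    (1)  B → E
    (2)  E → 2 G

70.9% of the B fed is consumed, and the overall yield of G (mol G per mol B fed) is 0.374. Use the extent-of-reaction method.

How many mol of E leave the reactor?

Conversion of B: B consumed = 1ξ₁ = 0.709 × 340.7 → ξ₁ = 241.6 mol.
Yield of G: 2ξ₂ / 340.7 = 0.374 → ξ₂ = 63.71 mol.
Outlet amounts (n = n₀ + Σ ν·ξ):
  B: 340.7 − 1(241.6) = 99.14
  E: 0 + 1(241.6) − 1(63.71) = 177.8
  G: 0 + 2(63.71) = 127.4

178 mol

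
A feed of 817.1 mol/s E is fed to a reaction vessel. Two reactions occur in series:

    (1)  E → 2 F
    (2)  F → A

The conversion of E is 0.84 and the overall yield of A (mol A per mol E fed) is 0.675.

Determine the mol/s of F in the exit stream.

Conversion of E: E consumed = 1ξ₁ = 0.84 × 817.1 → ξ₁ = 686.4 mol/s.
Yield of A: 1ξ₂ / 817.1 = 0.675 → ξ₂ = 551.5 mol/s.
Outlet amounts (n = n₀ + Σ ν·ξ):
  E: 817.1 − 1(686.4) = 130.7
  F: 0 + 2(686.4) − 1(551.5) = 821.2
  A: 0 + 1(551.5) = 551.5

821 mol/s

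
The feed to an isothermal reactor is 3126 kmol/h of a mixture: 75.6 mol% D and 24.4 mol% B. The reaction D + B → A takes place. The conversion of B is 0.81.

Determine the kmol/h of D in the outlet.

B reacted = 0.81 × 762.7 = 617.8 kmol/h; ν_B = −1, so ξ = 617.8/1 = 617.8 kmol/h.
Outlet amounts (n = n₀ + ν ξ):
  D: 2363 − 1(617.8) = 1745
  B: 762.7 − 1(617.8) = 144.9
  A: 0 + 1(617.8) = 617.8

1750 kmol/h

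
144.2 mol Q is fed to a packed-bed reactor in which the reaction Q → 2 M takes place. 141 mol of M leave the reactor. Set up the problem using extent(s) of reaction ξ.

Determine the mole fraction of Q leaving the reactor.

For M: n = n₀ + 2ξ → 141 = 0 + 2ξ, giving ξ = 70.5 mol.
Outlet amounts (n = n₀ + ν ξ):
  Q: 144.2 − 1(70.5) = 73.7
  M: 0 + 2(70.5) = 141
Total out = 214.7 mol; y_Q = 73.7 / 214.7 = 0.3433.

0.343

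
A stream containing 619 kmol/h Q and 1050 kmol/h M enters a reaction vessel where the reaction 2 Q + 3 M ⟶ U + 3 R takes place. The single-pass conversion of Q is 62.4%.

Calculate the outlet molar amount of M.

471 kmol/h

Q reacted = 0.624 × 619 = 386.3 kmol/h; ν_Q = −2, so ξ = 386.3/2 = 193.1 kmol/h.
Outlet amounts (n = n₀ + ν ξ):
  Q: 619 − 2(193.1) = 232.7
  M: 1050 − 3(193.1) = 470.6
  U: 0 + 1(193.1) = 193.1
  R: 0 + 3(193.1) = 579.4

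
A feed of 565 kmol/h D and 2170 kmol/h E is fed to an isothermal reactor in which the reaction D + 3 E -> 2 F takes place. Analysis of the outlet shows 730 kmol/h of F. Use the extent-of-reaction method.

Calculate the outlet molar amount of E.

1080 kmol/h

For F: n = n₀ + 2ξ → 730 = 0 + 2ξ, giving ξ = 365 kmol/h.
Outlet amounts (n = n₀ + ν ξ):
  D: 565 − 1(365) = 200
  E: 2170 − 3(365) = 1075
  F: 0 + 2(365) = 730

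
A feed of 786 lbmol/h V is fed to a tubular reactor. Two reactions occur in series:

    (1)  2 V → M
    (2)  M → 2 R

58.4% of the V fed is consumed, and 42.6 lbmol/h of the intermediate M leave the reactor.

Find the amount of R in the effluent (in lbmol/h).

374 lbmol/h

Conversion of V: V consumed = 2ξ₁ = 0.584 × 786 → ξ₁ = 229.5 lbmol/h.
M balance: n_M = 0 + 1ξ₁ − 1ξ₂ = 42.6 → ξ₂ = (1·229.5 − 42.6)/1 = 186.9 lbmol/h.
Outlet amounts (n = n₀ + Σ ν·ξ):
  V: 786 − 2(229.5) = 327
  M: 0 + 1(229.5) − 1(186.9) = 42.6
  R: 0 + 2(186.9) = 373.8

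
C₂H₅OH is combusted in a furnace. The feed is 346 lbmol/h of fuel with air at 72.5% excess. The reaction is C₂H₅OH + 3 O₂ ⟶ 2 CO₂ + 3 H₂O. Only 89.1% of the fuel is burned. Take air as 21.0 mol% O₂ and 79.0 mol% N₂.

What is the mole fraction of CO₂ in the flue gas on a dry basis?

0.0747

Stoichiometric O₂ = 3 × 346 = 1038 lbmol/h; O₂ fed = 1038 × 1.725 = 1791 lbmol/h.
N₂ fed = 1791 × 79/21 = 6736 lbmol/h.
Fuel reacted = 0.891 × 346 → ξ = 308.3 lbmol/h.
Outlet (n = n₀ + ν ξ):
  C₂H₅OH: 346 − 1(308.3) = 37.71
  O₂: 1791 − 3(308.3) = 865.7
  N₂: 6736 (inert)
  CO₂: 0 + 2(308.3) = 616.6
  H₂O: 0 + 3(308.3) = 924.9
Dry total = 8256 lbmol/h; y_CO₂ (dry) = 616.6 / 8256 = 0.07468.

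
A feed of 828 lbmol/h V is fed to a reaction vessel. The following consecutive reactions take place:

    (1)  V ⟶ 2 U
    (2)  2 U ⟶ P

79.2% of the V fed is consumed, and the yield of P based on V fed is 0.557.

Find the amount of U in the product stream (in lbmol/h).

Conversion of V: V consumed = 1ξ₁ = 0.792 × 828 → ξ₁ = 655.8 lbmol/h.
Yield of P: 1ξ₂ / 828 = 0.557 → ξ₂ = 461.2 lbmol/h.
Outlet amounts (n = n₀ + Σ ν·ξ):
  V: 828 − 1(655.8) = 172.2
  U: 0 + 2(655.8) − 2(461.2) = 389.2
  P: 0 + 1(461.2) = 461.2

389 lbmol/h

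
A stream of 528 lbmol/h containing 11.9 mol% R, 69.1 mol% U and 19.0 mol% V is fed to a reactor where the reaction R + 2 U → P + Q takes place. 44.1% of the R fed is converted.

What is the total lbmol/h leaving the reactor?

R reacted = 0.441 × 62.83 = 27.71 lbmol/h; ν_R = −1, so ξ = 27.71/1 = 27.71 lbmol/h.
Outlet amounts (n = n₀ + ν ξ):
  R: 62.83 − 1(27.71) = 35.12
  U: 364.8 − 2(27.71) = 309.4
  P: 0 + 1(27.71) = 27.71
  Q: 0 + 1(27.71) = 27.71
  V: 100.3 (inert)
Total out = 35.12 + 309.4 + 27.71 + 27.71 + 100.3 = 500.3 lbmol/h.

500 lbmol/h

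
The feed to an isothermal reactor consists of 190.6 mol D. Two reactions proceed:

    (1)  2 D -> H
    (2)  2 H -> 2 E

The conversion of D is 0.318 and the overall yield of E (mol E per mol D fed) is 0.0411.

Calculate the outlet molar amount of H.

Conversion of D: D consumed = 2ξ₁ = 0.318 × 190.6 → ξ₁ = 30.31 mol.
Yield of E: 2ξ₂ / 190.6 = 0.0411 → ξ₂ = 3.917 mol.
Outlet amounts (n = n₀ + Σ ν·ξ):
  D: 190.6 − 2(30.31) = 130
  H: 0 + 1(30.31) − 2(3.917) = 22.47
  E: 0 + 2(3.917) = 7.834

22.5 mol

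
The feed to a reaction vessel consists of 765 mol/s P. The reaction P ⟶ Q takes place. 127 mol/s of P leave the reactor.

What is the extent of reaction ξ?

ξ = 638 mol/s

For P: n = n₀ − 1ξ → 127 = 765 − 1ξ, giving ξ = 638 mol/s.
Outlet amounts (n = n₀ + ν ξ):
  P: 765 − 1(638) = 127
  Q: 0 + 1(638) = 638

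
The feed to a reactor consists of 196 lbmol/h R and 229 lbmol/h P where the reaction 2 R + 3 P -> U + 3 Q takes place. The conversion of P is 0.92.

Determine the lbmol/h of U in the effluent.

70.2 lbmol/h

P reacted = 0.92 × 229 = 210.7 lbmol/h; ν_P = −3, so ξ = 210.7/3 = 70.23 lbmol/h.
Outlet amounts (n = n₀ + ν ξ):
  R: 196 − 2(70.23) = 55.55
  P: 229 − 3(70.23) = 18.32
  U: 0 + 1(70.23) = 70.23
  Q: 0 + 3(70.23) = 210.7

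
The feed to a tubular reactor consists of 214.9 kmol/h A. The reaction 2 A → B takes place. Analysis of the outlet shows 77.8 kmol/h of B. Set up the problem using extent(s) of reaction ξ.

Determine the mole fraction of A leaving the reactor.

For B: n = n₀ + 1ξ → 77.8 = 0 + 1ξ, giving ξ = 77.8 kmol/h.
Outlet amounts (n = n₀ + ν ξ):
  A: 214.9 − 2(77.8) = 59.3
  B: 0 + 1(77.8) = 77.8
Total out = 137.1 kmol/h; y_A = 59.3 / 137.1 = 0.4325.

0.433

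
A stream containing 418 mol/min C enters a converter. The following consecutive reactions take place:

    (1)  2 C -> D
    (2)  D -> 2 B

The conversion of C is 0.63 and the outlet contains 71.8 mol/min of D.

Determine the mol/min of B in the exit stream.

Conversion of C: C consumed = 2ξ₁ = 0.63 × 418 → ξ₁ = 131.7 mol/min.
D balance: n_D = 0 + 1ξ₁ − 1ξ₂ = 71.8 → ξ₂ = (1·131.7 − 71.8)/1 = 59.87 mol/min.
Outlet amounts (n = n₀ + Σ ν·ξ):
  C: 418 − 2(131.7) = 154.7
  D: 0 + 1(131.7) − 1(59.87) = 71.8
  B: 0 + 2(59.87) = 119.7

120 mol/min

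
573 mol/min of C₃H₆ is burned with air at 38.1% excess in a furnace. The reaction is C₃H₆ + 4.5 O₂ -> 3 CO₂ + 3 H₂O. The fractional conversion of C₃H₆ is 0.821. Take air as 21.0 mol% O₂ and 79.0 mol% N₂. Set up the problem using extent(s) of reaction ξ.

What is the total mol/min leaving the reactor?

17800 mol/min

Stoichiometric O₂ = 4.5 × 573 = 2578 mol/min; O₂ fed = 2578 × 1.381 = 3561 mol/min.
N₂ fed = 3561 × 79/21 = 13400 mol/min.
Fuel reacted = 0.821 × 573 → ξ = 470.4 mol/min.
Outlet (n = n₀ + ν ξ):
  C₃H₆: 573 − 1(470.4) = 102.6
  O₂: 3561 − 4.5(470.4) = 1444
  N₂: 13400 (inert)
  CO₂: 0 + 3(470.4) = 1411
  H₂O: 0 + 3(470.4) = 1411
Total out = 102.6 + 1444 + 13400 + 1411 + 1411 = 17760 mol/min.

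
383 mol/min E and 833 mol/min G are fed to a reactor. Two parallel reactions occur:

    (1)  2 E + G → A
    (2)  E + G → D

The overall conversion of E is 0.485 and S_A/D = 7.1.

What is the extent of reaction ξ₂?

Conversion of E: E consumed = 0.485 × 383 = 185.8 mol/min = 2ξ₁ + 1ξ₂.
Selectivity: 1ξ₁ / (1ξ₂) = 7.1 → ξ₁ = 7.1 ξ₂.
Substitute: (2·7.1 + 1) ξ₂ = 185.8 → ξ₂ = 12.22 mol/min, ξ₁ = 86.77 mol/min.
Outlet amounts (n = n₀ + Σ ν·ξ):
  E: 383 − 2(86.77) − 1(12.22) = 197.2
  G: 833 − 1(86.77) − 1(12.22) = 734
  A: 0 + 1(86.77) = 86.77
  D: 0 + 1(12.22) = 12.22

ξ₂ = 12.2 mol/min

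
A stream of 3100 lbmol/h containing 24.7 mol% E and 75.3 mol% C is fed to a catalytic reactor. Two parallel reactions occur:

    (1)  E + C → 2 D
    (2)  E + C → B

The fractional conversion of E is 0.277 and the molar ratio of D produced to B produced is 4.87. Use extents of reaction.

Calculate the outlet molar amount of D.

Conversion of E: E consumed = 0.277 × 765.7 = 212.1 lbmol/h = 1ξ₁ + 1ξ₂.
Selectivity: 2ξ₁ / (1ξ₂) = 4.87 → ξ₁ = 2.435 ξ₂.
Substitute: (1·2.435 + 1) ξ₂ = 212.1 → ξ₂ = 61.75 lbmol/h, ξ₁ = 150.4 lbmol/h.
Outlet amounts (n = n₀ + Σ ν·ξ):
  E: 765.7 − 1(150.4) − 1(61.75) = 553.6
  C: 2334 − 1(150.4) − 1(61.75) = 2122
  D: 0 + 2(150.4) = 300.7
  B: 0 + 1(61.75) = 61.75

301 lbmol/h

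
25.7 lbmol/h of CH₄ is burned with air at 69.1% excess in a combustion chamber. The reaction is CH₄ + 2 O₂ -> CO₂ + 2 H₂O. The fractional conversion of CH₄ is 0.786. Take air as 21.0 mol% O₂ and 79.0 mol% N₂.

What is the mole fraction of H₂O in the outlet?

0.0919

Stoichiometric O₂ = 2 × 25.7 = 51.4 lbmol/h; O₂ fed = 51.4 × 1.691 = 86.92 lbmol/h.
N₂ fed = 86.92 × 79/21 = 327 lbmol/h.
Fuel reacted = 0.786 × 25.7 → ξ = 20.2 lbmol/h.
Outlet (n = n₀ + ν ξ):
  CH₄: 25.7 − 1(20.2) = 5.5
  O₂: 86.92 − 2(20.2) = 46.52
  N₂: 327 (inert)
  CO₂: 0 + 1(20.2) = 20.2
  H₂O: 0 + 2(20.2) = 40.4
Total out = 439.6 lbmol/h; y_H₂O = 40.4 / 439.6 = 0.0919.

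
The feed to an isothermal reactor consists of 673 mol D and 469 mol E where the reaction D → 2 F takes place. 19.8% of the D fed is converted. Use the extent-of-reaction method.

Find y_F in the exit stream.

D reacted = 0.198 × 673 = 133.3 mol; ν_D = −1, so ξ = 133.3/1 = 133.3 mol.
Outlet amounts (n = n₀ + ν ξ):
  D: 673 − 1(133.3) = 539.7
  F: 0 + 2(133.3) = 266.5
  E: 469 (inert)
Total out = 1275 mol; y_F = 266.5 / 1275 = 0.209.

0.209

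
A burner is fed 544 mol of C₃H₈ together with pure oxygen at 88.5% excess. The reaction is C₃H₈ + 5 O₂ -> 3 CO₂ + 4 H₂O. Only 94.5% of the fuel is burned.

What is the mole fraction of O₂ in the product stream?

0.413

Stoichiometric O₂ = 5 × 544 = 2720 mol; O₂ fed = 2720 × 1.885 = 5127 mol.
Fuel reacted = 0.945 × 544 → ξ = 514.1 mol.
Outlet (n = n₀ + ν ξ):
  C₃H₈: 544 − 1(514.1) = 29.92
  O₂: 5127 − 5(514.1) = 2557
  CO₂: 0 + 3(514.1) = 1542
  H₂O: 0 + 4(514.1) = 2056
Total out = 6185 mol; y_O₂ = 2557 / 6185 = 0.4134.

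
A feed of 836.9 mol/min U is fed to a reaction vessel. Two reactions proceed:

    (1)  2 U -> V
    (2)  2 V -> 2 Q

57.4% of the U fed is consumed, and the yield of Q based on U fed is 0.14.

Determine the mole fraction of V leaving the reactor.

Conversion of U: U consumed = 2ξ₁ = 0.574 × 836.9 → ξ₁ = 240.2 mol/min.
Yield of Q: 2ξ₂ / 836.9 = 0.14 → ξ₂ = 58.58 mol/min.
Outlet amounts (n = n₀ + Σ ν·ξ):
  U: 836.9 − 2(240.2) = 356.5
  V: 0 + 1(240.2) − 2(58.58) = 123
  Q: 0 + 2(58.58) = 117.2
Total out = 596.7 mol/min; y_V = 123 / 596.7 = 0.2062.

0.206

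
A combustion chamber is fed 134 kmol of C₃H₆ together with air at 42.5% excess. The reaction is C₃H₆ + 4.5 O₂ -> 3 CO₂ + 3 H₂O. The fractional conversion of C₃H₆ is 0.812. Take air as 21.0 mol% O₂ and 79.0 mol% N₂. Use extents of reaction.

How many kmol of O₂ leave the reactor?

370 kmol

Stoichiometric O₂ = 4.5 × 134 = 603 kmol; O₂ fed = 603 × 1.425 = 859.3 kmol.
N₂ fed = 859.3 × 79/21 = 3233 kmol.
Fuel reacted = 0.812 × 134 → ξ = 108.8 kmol.
Outlet (n = n₀ + ν ξ):
  C₃H₆: 134 − 1(108.8) = 25.19
  O₂: 859.3 − 4.5(108.8) = 369.6
  N₂: 3233 (inert)
  CO₂: 0 + 3(108.8) = 326.4
  H₂O: 0 + 3(108.8) = 326.4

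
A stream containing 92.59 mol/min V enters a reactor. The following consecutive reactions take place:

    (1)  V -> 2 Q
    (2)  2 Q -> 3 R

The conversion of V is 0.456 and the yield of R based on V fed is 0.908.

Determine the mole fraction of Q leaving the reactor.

0.174

Conversion of V: V consumed = 1ξ₁ = 0.456 × 92.59 → ξ₁ = 42.22 mol/min.
Yield of R: 3ξ₂ / 92.59 = 0.908 → ξ₂ = 28.02 mol/min.
Outlet amounts (n = n₀ + Σ ν·ξ):
  V: 92.59 − 1(42.22) = 50.37
  Q: 0 + 2(42.22) − 2(28.02) = 28.39
  R: 0 + 3(28.02) = 84.07
Total out = 162.8 mol/min; y_Q = 28.39 / 162.8 = 0.1744.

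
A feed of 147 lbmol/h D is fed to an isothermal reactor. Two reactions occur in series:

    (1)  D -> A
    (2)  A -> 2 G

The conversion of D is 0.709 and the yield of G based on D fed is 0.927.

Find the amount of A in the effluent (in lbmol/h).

Conversion of D: D consumed = 1ξ₁ = 0.709 × 147 → ξ₁ = 104.2 lbmol/h.
Yield of G: 2ξ₂ / 147 = 0.927 → ξ₂ = 68.13 lbmol/h.
Outlet amounts (n = n₀ + Σ ν·ξ):
  D: 147 − 1(104.2) = 42.78
  A: 0 + 1(104.2) − 1(68.13) = 36.09
  G: 0 + 2(68.13) = 136.3

36.1 lbmol/h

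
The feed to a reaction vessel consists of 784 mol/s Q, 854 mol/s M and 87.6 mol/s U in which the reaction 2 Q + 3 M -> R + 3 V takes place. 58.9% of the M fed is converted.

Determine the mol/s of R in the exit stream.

168 mol/s

M reacted = 0.589 × 854 = 503 mol/s; ν_M = −3, so ξ = 503/3 = 167.7 mol/s.
Outlet amounts (n = n₀ + ν ξ):
  Q: 784 − 2(167.7) = 448.7
  M: 854 − 3(167.7) = 351
  R: 0 + 1(167.7) = 167.7
  V: 0 + 3(167.7) = 503
  U: 87.6 (inert)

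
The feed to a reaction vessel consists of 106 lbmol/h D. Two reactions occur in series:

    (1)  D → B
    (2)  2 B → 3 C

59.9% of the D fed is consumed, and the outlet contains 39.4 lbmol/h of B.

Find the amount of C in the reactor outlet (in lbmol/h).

Conversion of D: D consumed = 1ξ₁ = 0.599 × 106 → ξ₁ = 63.49 lbmol/h.
B balance: n_B = 0 + 1ξ₁ − 2ξ₂ = 39.4 → ξ₂ = (1·63.49 − 39.4)/2 = 12.05 lbmol/h.
Outlet amounts (n = n₀ + Σ ν·ξ):
  D: 106 − 1(63.49) = 42.51
  B: 0 + 1(63.49) − 2(12.05) = 39.4
  C: 0 + 3(12.05) = 36.14

36.1 lbmol/h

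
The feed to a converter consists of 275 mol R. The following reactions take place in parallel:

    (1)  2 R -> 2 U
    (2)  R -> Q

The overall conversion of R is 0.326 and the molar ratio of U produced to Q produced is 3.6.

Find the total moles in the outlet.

275 mol

Conversion of R: R consumed = 0.326 × 275 = 89.65 mol = 2ξ₁ + 1ξ₂.
Selectivity: 2ξ₁ / (1ξ₂) = 3.6 → ξ₁ = 1.8 ξ₂.
Substitute: (2·1.8 + 1) ξ₂ = 89.65 → ξ₂ = 19.49 mol, ξ₁ = 35.08 mol.
Outlet amounts (n = n₀ + Σ ν·ξ):
  R: 275 − 2(35.08) − 1(19.49) = 185.3
  U: 0 + 2(35.08) = 70.16
  Q: 0 + 1(19.49) = 19.49
Total out = 185.3 + 70.16 + 19.49 = 275 mol.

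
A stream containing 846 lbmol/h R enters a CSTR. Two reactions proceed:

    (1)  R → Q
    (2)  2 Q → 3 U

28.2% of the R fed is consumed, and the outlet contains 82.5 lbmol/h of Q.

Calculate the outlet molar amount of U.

234 lbmol/h

Conversion of R: R consumed = 1ξ₁ = 0.282 × 846 → ξ₁ = 238.6 lbmol/h.
Q balance: n_Q = 0 + 1ξ₁ − 2ξ₂ = 82.5 → ξ₂ = (1·238.6 − 82.5)/2 = 78.04 lbmol/h.
Outlet amounts (n = n₀ + Σ ν·ξ):
  R: 846 − 1(238.6) = 607.4
  Q: 0 + 1(238.6) − 2(78.04) = 82.5
  U: 0 + 3(78.04) = 234.1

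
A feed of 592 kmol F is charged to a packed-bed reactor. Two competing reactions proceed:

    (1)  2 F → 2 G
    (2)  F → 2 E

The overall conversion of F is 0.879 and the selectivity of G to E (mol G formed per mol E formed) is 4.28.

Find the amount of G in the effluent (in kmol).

Conversion of F: F consumed = 0.879 × 592 = 520.4 kmol = 2ξ₁ + 1ξ₂.
Selectivity: 2ξ₁ / (2ξ₂) = 4.28 → ξ₁ = 4.28 ξ₂.
Substitute: (2·4.28 + 1) ξ₂ = 520.4 → ξ₂ = 54.43 kmol, ξ₁ = 233 kmol.
Outlet amounts (n = n₀ + Σ ν·ξ):
  F: 592 − 2(233) − 1(54.43) = 71.63
  G: 0 + 2(233) = 465.9
  E: 0 + 2(54.43) = 108.9

466 kmol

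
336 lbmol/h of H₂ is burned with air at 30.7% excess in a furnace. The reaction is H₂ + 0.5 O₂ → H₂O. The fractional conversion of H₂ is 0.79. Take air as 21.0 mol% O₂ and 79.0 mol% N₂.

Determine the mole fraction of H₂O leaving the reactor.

0.213

Stoichiometric O₂ = 0.5 × 336 = 168 lbmol/h; O₂ fed = 168 × 1.307 = 219.6 lbmol/h.
N₂ fed = 219.6 × 79/21 = 826 lbmol/h.
Fuel reacted = 0.79 × 336 → ξ = 265.4 lbmol/h.
Outlet (n = n₀ + ν ξ):
  H₂: 336 − 1(265.4) = 70.56
  O₂: 219.6 − 0.5(265.4) = 86.86
  N₂: 826 (inert)
  H₂O: 0 + 1(265.4) = 265.4
Total out = 1249 lbmol/h; y_H₂O = 265.4 / 1249 = 0.2125.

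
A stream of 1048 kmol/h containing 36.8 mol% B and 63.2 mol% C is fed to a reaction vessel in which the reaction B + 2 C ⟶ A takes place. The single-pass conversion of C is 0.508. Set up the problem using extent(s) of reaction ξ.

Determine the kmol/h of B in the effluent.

C reacted = 0.508 × 662.3 = 336.5 kmol/h; ν_C = −2, so ξ = 336.5/2 = 168.2 kmol/h.
Outlet amounts (n = n₀ + ν ξ):
  B: 385.7 − 1(168.2) = 217.4
  C: 662.3 − 2(168.2) = 325.9
  A: 0 + 1(168.2) = 168.2

217 kmol/h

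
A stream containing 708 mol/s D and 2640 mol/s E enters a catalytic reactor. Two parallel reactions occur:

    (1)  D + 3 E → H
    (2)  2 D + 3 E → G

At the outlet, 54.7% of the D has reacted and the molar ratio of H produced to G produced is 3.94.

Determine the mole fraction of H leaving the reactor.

0.111

Conversion of D: D consumed = 0.547 × 708 = 387.3 mol/s = 1ξ₁ + 2ξ₂.
Selectivity: 1ξ₁ / (1ξ₂) = 3.94 → ξ₁ = 3.94 ξ₂.
Substitute: (1·3.94 + 2) ξ₂ = 387.3 → ξ₂ = 65.2 mol/s, ξ₁ = 256.9 mol/s.
Outlet amounts (n = n₀ + Σ ν·ξ):
  D: 708 − 1(256.9) − 2(65.2) = 320.7
  E: 2640 − 3(256.9) − 3(65.2) = 1674
  H: 0 + 1(256.9) = 256.9
  G: 0 + 1(65.2) = 65.2
Total out = 2317 mol/s; y_H = 256.9 / 2317 = 0.1109.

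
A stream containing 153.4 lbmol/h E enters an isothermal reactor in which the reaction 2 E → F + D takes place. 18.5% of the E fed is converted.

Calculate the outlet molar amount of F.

14.2 lbmol/h

E reacted = 0.185 × 153.4 = 28.38 lbmol/h; ν_E = −2, so ξ = 28.38/2 = 14.19 lbmol/h.
Outlet amounts (n = n₀ + ν ξ):
  E: 153.4 − 2(14.19) = 125
  F: 0 + 1(14.19) = 14.19
  D: 0 + 1(14.19) = 14.19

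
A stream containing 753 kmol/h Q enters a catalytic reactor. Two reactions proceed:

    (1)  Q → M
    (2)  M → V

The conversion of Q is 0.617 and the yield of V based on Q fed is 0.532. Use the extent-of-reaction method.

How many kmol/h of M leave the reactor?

64 kmol/h

Conversion of Q: Q consumed = 1ξ₁ = 0.617 × 753 → ξ₁ = 464.6 kmol/h.
Yield of V: 1ξ₂ / 753 = 0.532 → ξ₂ = 400.6 kmol/h.
Outlet amounts (n = n₀ + Σ ν·ξ):
  Q: 753 − 1(464.6) = 288.4
  M: 0 + 1(464.6) − 1(400.6) = 64
  V: 0 + 1(400.6) = 400.6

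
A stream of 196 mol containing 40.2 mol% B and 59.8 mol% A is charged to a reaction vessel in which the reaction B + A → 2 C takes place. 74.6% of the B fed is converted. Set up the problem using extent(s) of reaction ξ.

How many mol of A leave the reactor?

58.4 mol

B reacted = 0.746 × 78.79 = 58.78 mol; ν_B = −1, so ξ = 58.78/1 = 58.78 mol.
Outlet amounts (n = n₀ + ν ξ):
  B: 78.79 − 1(58.78) = 20.01
  A: 117.2 − 1(58.78) = 58.43
  C: 0 + 2(58.78) = 117.6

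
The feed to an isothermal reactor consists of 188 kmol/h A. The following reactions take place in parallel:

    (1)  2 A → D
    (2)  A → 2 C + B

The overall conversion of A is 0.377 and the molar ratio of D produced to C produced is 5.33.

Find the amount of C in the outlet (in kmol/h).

Conversion of A: A consumed = 0.377 × 188 = 70.88 kmol/h = 2ξ₁ + 1ξ₂.
Selectivity: 1ξ₁ / (2ξ₂) = 5.33 → ξ₁ = 10.66 ξ₂.
Substitute: (2·10.66 + 1) ξ₂ = 70.88 → ξ₂ = 3.175 kmol/h, ξ₁ = 33.85 kmol/h.
Outlet amounts (n = n₀ + Σ ν·ξ):
  A: 188 − 2(33.85) − 1(3.175) = 117.1
  D: 0 + 1(33.85) = 33.85
  C: 0 + 2(3.175) = 6.351
  B: 0 + 1(3.175) = 3.175

6.35 kmol/h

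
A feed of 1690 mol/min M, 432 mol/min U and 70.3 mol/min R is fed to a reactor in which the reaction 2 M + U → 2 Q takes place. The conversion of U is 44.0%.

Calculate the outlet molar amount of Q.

U reacted = 0.44 × 432 = 190.1 mol/min; ν_U = −1, so ξ = 190.1/1 = 190.1 mol/min.
Outlet amounts (n = n₀ + ν ξ):
  M: 1690 − 2(190.1) = 1310
  U: 432 − 1(190.1) = 241.9
  Q: 0 + 2(190.1) = 380.2
  R: 70.3 (inert)

380 mol/min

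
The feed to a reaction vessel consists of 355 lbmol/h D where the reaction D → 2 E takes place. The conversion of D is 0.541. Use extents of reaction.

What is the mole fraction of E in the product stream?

0.702

D reacted = 0.541 × 355 = 192.1 lbmol/h; ν_D = −1, so ξ = 192.1/1 = 192.1 lbmol/h.
Outlet amounts (n = n₀ + ν ξ):
  D: 355 − 1(192.1) = 162.9
  E: 0 + 2(192.1) = 384.1
Total out = 547.1 lbmol/h; y_E = 384.1 / 547.1 = 0.7021.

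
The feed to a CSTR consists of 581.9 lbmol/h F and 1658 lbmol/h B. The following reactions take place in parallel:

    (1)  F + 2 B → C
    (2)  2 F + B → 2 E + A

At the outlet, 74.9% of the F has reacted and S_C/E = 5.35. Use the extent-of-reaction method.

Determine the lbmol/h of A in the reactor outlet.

Conversion of F: F consumed = 0.749 × 581.9 = 435.8 lbmol/h = 1ξ₁ + 2ξ₂.
Selectivity: 1ξ₁ / (2ξ₂) = 5.35 → ξ₁ = 10.7 ξ₂.
Substitute: (1·10.7 + 2) ξ₂ = 435.8 → ξ₂ = 34.32 lbmol/h, ξ₁ = 367.2 lbmol/h.
Outlet amounts (n = n₀ + Σ ν·ξ):
  F: 581.9 − 1(367.2) − 2(34.32) = 146.1
  B: 1658 − 2(367.2) − 1(34.32) = 889.3
  C: 0 + 1(367.2) = 367.2
  E: 0 + 2(34.32) = 68.64
  A: 0 + 1(34.32) = 34.32

34.3 lbmol/h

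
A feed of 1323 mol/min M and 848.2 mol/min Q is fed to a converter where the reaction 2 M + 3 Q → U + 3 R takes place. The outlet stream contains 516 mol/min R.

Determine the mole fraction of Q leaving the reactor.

For R: n = n₀ + 3ξ → 516 = 0 + 3ξ, giving ξ = 172 mol/min.
Outlet amounts (n = n₀ + ν ξ):
  M: 1323 − 2(172) = 979
  Q: 848.2 − 3(172) = 332.2
  U: 0 + 1(172) = 172
  R: 0 + 3(172) = 516
Total out = 1999 mol/min; y_Q = 332.2 / 1999 = 0.1662.

0.166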